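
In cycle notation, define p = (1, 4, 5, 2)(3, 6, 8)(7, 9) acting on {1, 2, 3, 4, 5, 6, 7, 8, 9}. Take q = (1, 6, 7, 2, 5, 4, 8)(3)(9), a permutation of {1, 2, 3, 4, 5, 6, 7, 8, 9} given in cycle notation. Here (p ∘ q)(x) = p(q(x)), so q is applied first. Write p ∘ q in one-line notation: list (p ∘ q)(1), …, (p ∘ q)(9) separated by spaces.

8 2 6 3 5 9 1 4 7

For each element, apply q then p: 1 → 6 → 8; 2 → 5 → 2; 3 → 3 → 6; 4 → 8 → 3; 5 → 4 → 5; 6 → 7 → 9; 7 → 2 → 1; 8 → 1 → 4; 9 → 9 → 7.
So p ∘ q in one-line form is 8 2 6 3 5 9 1 4 7.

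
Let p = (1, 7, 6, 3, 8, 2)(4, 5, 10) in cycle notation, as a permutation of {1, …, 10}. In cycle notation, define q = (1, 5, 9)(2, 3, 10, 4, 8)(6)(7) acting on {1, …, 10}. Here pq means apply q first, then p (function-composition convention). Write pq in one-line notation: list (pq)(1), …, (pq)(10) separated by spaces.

(pq)(x) = p(q(x)). Computing each image: p(q(1)) = p(5) = 10, p(q(2)) = p(3) = 8, p(q(3)) = p(10) = 4, p(q(4)) = p(8) = 2, p(q(5)) = p(9) = 9, p(q(6)) = p(6) = 3, p(q(7)) = p(7) = 6, p(q(8)) = p(2) = 1, p(q(9)) = p(1) = 7, p(q(10)) = p(4) = 5.
Hence pq = [10 8 4 2 9 3 6 1 7 5].

10 8 4 2 9 3 6 1 7 5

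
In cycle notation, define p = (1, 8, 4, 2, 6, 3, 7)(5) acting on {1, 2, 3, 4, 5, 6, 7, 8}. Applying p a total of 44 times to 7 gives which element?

7 lies in the 7-cycle (1, 8, 4, 2, 6, 3, 7).
Powers repeat with period 7 on this cycle, and 44 mod 7 = 2, so p^44(7) = p^2(7).
Advancing 2 steps from 7: 7 → 1 → 8.

8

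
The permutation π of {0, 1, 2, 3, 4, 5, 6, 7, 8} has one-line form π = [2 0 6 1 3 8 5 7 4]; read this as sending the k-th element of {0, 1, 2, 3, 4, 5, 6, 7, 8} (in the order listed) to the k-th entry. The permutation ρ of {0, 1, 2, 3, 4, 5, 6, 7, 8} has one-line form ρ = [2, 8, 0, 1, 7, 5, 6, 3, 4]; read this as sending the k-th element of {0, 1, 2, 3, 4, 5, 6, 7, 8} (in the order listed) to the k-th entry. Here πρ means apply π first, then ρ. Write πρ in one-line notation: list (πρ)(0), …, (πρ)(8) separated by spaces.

(πρ)(x) = ρ(π(x)). Computing each image: ρ(π(0)) = ρ(2) = 0, ρ(π(1)) = ρ(0) = 2, ρ(π(2)) = ρ(6) = 6, ρ(π(3)) = ρ(1) = 8, ρ(π(4)) = ρ(3) = 1, ρ(π(5)) = ρ(8) = 4, ρ(π(6)) = ρ(5) = 5, ρ(π(7)) = ρ(7) = 3, ρ(π(8)) = ρ(4) = 7.
Hence πρ = [0 2 6 8 1 4 5 3 7].

0 2 6 8 1 4 5 3 7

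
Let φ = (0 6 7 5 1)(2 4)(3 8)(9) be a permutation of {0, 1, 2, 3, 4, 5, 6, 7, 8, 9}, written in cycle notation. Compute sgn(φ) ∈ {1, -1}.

The cycle lengths are 5, 2, 2, 1.
A cycle is odd iff its length is even; φ has 2 even-length cycles, so sgn(φ) = (−1)^2 and φ is even.

1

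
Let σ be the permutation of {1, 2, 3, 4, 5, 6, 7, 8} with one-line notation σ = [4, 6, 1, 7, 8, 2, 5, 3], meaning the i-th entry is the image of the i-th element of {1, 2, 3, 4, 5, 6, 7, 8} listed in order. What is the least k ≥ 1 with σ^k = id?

Writing σ as disjoint cycles, the cycle lengths are 6, 2.
Since disjoint cycles commute, ord(σ) = lcm(6, 2) = 6.

6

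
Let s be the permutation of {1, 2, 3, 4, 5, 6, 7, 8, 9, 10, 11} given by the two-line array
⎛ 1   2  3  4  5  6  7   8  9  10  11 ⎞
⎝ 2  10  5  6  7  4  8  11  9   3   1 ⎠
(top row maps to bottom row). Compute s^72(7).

Tracing 7 → 8 → … returns to 7 after 8 steps, so 7 lies in an 8-cycle (1, 2, 10, 3, 5, 7, 8, 11).
Since the cycle has length 8, s^72 acts on it the same as s^0 (72 mod 8 = 0).
So s^72(7) = 7.

7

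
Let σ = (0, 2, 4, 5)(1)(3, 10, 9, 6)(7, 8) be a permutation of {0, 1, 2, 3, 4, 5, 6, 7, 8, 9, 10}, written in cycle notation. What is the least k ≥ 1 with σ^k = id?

The cycle type of σ is (4, 4, 2, 1).
The order is lcm(4, 4, 2) = 4.

4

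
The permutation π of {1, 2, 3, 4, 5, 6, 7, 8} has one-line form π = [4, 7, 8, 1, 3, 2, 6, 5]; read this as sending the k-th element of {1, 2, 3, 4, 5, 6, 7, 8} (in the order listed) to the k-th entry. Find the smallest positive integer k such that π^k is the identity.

6

Writing π as disjoint cycles, the cycle lengths are 3, 3, 2.
The order of π is the least common multiple of its cycle lengths: lcm(3, 3, 2) = 6.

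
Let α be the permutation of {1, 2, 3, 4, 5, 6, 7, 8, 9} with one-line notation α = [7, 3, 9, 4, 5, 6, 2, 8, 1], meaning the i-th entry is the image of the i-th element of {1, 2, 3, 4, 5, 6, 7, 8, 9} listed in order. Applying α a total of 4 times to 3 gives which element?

2

Tracing 3 → 9 → … returns to 3 after 5 steps, so 3 lies in a 5-cycle (1 7 2 3 9).
Advancing 4 steps from 3: 3 → 9 → 1 → 7 → 2.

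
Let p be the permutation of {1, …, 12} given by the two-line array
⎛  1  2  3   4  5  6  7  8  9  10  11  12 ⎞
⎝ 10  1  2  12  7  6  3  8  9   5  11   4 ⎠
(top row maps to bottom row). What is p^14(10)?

7

Tracing 10 → 5 → … returns to 10 after 6 steps, so 10 lies in a 6-cycle (1, 10, 5, 7, 3, 2).
On a 6-cycle, p^6 is the identity, so p^14 = p^2 there (14 ≡ 2 mod 6).
Advancing 2 steps from 10: 10 → 5 → 7.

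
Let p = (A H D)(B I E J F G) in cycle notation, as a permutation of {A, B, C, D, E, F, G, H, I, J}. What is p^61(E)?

E lies in the 6-cycle (B I E J F G).
Since the cycle has length 6, p^61 acts on it the same as p^1 (61 mod 6 = 1).
Stepping 1 place around the cycle: E → J.

J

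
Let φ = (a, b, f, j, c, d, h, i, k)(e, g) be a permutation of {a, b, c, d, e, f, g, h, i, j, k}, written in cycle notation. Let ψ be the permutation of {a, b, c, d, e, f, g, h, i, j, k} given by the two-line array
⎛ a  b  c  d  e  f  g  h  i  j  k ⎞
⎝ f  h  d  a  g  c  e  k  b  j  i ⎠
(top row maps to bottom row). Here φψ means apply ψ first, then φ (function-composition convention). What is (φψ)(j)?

c

(φψ)(j) = φ(ψ(j)). ψ(j) = j, then φ(j) = c. So (φψ)(j) = c.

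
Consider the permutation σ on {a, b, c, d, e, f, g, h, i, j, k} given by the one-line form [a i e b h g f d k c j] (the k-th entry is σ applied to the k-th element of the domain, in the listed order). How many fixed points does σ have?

1

The fixed points (elements with σ(x) = x) are {a}, so there is 1.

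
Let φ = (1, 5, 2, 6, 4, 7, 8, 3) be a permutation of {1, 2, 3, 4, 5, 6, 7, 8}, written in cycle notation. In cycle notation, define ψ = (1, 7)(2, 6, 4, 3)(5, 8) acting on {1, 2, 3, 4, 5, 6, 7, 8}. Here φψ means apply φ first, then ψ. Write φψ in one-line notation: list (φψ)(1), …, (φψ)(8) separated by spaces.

8 4 7 1 6 3 5 2

(φψ)(x) = ψ(φ(x)). Computing each image: ψ(φ(1)) = ψ(5) = 8, ψ(φ(2)) = ψ(6) = 4, ψ(φ(3)) = ψ(1) = 7, ψ(φ(4)) = ψ(7) = 1, ψ(φ(5)) = ψ(2) = 6, ψ(φ(6)) = ψ(4) = 3, ψ(φ(7)) = ψ(8) = 5, ψ(φ(8)) = ψ(3) = 2.
Hence φψ = [8 4 7 1 6 3 5 2].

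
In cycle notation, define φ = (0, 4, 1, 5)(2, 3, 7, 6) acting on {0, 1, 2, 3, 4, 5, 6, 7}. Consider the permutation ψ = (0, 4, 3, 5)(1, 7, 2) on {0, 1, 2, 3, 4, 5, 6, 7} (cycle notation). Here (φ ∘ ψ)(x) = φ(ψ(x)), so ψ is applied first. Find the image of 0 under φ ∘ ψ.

1

First apply ψ: ψ(0) = 4, then φ(4) = 1. Thus (φ ∘ ψ)(0) = 1.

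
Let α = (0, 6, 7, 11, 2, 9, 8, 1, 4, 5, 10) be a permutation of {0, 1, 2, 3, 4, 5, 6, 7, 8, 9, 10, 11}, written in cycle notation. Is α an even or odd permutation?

The cycle lengths are 11, 1.
A cycle is odd iff its length is even; α has 0 even-length cycles, so sgn(α) = (−1)^0 and α is even.

even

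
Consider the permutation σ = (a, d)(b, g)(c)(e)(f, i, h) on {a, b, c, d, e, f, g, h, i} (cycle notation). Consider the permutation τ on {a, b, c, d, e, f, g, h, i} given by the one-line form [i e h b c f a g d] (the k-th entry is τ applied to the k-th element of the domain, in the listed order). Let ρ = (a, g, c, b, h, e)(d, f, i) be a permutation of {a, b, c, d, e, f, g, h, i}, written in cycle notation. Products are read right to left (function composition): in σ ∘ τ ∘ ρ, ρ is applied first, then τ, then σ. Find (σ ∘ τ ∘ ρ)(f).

Apply the permutations in order: ρ(f) = i, then τ(i) = d, then σ(d) = a. So (σ ∘ τ ∘ ρ)(f) = a.

a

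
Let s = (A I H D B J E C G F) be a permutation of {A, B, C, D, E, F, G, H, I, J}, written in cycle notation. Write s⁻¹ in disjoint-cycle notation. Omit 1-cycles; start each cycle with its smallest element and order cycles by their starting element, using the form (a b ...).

If s sends a → b within a cycle, s⁻¹ sends b → a; equivalently, reverse each cycle.
After reversing and putting each cycle's least element first, s⁻¹ = (A F G C E J B D H I).

(A F G C E J B D H I)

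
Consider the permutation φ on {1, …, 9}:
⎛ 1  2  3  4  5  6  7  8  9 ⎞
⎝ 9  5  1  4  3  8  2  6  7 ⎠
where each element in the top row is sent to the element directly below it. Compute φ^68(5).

Tracing 5 → 3 → … returns to 5 after 6 steps, so 5 lies in a 6-cycle (1 9 7 2 5 3).
Since the cycle has length 6, φ^68 acts on it the same as φ^2 (68 mod 6 = 2).
Stepping 2 places around the cycle: 5 → 3 → 1.

1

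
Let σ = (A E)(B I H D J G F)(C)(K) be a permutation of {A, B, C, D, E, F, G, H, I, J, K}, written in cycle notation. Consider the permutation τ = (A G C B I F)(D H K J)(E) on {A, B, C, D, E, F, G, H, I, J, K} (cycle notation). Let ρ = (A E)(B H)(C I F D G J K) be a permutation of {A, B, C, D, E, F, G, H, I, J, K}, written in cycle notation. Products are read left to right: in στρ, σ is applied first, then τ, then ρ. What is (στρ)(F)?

F

Apply the permutations in order: σ(F) = B, then τ(B) = I, then ρ(I) = F. So (στρ)(F) = F.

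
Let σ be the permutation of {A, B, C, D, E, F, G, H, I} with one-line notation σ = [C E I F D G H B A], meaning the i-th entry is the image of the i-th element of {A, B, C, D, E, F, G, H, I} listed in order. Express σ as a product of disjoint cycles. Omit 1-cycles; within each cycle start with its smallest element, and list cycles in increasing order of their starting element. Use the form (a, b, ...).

(A, C, I)(B, E, D, F, G, H)

Start at A and follow images: A → C → I → A, giving the cycle (A, C, I).
Continuing from each remaining unvisited element yields (A, C, I)(B, E, D, F, G, H).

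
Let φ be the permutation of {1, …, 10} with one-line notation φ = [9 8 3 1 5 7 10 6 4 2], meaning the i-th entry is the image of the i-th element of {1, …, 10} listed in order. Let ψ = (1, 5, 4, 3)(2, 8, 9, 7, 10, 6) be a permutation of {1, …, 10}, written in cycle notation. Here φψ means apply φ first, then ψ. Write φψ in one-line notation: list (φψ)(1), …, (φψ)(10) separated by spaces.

(φψ)(x) = ψ(φ(x)). Computing each image: ψ(φ(1)) = ψ(9) = 7, ψ(φ(2)) = ψ(8) = 9, ψ(φ(3)) = ψ(3) = 1, ψ(φ(4)) = ψ(1) = 5, ψ(φ(5)) = ψ(5) = 4, ψ(φ(6)) = ψ(7) = 10, ψ(φ(7)) = ψ(10) = 6, ψ(φ(8)) = ψ(6) = 2, ψ(φ(9)) = ψ(4) = 3, ψ(φ(10)) = ψ(2) = 8.
Hence φψ = [7 9 1 5 4 10 6 2 3 8].

7 9 1 5 4 10 6 2 3 8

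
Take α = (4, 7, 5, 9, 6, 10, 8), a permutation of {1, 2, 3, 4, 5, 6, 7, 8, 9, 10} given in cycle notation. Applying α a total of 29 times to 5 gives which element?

5 lies in the 7-cycle (4, 7, 5, 9, 6, 10, 8).
Since the cycle has length 7, α^29 acts on it the same as α^1 (29 mod 7 = 1).
Stepping 1 place around the cycle: 5 → 9.

9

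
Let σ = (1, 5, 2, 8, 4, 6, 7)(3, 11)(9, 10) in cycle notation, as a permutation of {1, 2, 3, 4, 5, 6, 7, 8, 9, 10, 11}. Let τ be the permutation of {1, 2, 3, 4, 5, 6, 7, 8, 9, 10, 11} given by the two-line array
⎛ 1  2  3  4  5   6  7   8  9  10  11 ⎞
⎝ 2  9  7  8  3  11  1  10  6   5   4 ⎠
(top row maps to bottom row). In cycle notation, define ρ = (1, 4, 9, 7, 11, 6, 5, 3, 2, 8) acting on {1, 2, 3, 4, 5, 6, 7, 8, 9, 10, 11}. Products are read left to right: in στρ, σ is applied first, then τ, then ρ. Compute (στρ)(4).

(στρ)(4) = ρ(τ(σ(4))). σ(4) = 6, then τ(6) = 11, then ρ(11) = 6, so the result is 6.

6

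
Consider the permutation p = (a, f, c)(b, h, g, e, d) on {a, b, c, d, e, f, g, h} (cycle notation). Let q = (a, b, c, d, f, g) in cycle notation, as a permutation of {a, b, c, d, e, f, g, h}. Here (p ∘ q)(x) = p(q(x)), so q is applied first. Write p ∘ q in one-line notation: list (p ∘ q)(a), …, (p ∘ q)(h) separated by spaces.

h a b c d e f g

(p ∘ q)(x) = p(q(x)). Computing each image: p(q(a)) = p(b) = h, p(q(b)) = p(c) = a, p(q(c)) = p(d) = b, p(q(d)) = p(f) = c, p(q(e)) = p(e) = d, p(q(f)) = p(g) = e, p(q(g)) = p(a) = f, p(q(h)) = p(h) = g.
Hence p ∘ q = [h a b c d e f g].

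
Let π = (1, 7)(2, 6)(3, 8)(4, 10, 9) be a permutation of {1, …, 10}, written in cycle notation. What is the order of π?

The cycle type of π is (3, 2, 2, 2, 1).
The order is lcm(3, 2, 2, 2) = 6.

6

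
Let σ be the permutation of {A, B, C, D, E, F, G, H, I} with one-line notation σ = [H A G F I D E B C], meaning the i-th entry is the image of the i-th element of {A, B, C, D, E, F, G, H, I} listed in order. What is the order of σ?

12

The disjoint-cycle form of σ has cycle lengths 4, 3, 2.
The order is lcm(4, 3, 2) = 12.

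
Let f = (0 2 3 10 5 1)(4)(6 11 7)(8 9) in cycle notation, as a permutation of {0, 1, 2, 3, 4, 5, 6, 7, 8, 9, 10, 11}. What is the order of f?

The disjoint cycles have lengths 6, 3, 2, 1.
The order is lcm(6, 3, 2) = 6.

6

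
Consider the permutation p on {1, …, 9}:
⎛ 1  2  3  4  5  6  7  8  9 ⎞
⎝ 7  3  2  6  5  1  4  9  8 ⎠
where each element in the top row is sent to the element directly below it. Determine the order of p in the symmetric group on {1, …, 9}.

Writing p as disjoint cycles, the cycle lengths are 4, 2, 2, 1.
Since disjoint cycles commute, ord(p) = lcm(4, 2, 2) = 4.

4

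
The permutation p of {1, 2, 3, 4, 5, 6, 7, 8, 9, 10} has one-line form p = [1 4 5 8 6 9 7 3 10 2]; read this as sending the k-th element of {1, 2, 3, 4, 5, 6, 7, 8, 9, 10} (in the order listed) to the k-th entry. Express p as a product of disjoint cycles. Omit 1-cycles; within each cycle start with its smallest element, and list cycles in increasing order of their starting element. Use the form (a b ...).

Start at 2 and follow images: 2 → 4 → 8 → 3 → 5 → 6 → 9 → 10 → 2, giving the cycle (2 4 8 3 5 6 9 10).
Continuing from each remaining unvisited element yields (2 4 8 3 5 6 9 10).

(2 4 8 3 5 6 9 10)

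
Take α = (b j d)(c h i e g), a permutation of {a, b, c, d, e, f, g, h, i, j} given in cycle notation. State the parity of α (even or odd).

even

The cycle lengths are 5, 3, 1, 1.
A cycle of length ℓ contributes ℓ−1 transpositions, so α is a product of 4 + 2 = 6 transpositions — even.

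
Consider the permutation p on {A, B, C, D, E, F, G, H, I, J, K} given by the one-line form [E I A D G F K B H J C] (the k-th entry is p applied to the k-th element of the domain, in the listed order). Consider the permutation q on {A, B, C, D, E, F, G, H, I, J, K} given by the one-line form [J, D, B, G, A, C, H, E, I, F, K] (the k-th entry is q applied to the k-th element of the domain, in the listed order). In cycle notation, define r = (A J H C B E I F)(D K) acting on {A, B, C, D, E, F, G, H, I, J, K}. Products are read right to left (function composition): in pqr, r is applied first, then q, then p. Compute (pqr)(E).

H

(pqr)(E) = p(q(r(E))). r(E) = I, then q(I) = I, then p(I) = H, so the result is H.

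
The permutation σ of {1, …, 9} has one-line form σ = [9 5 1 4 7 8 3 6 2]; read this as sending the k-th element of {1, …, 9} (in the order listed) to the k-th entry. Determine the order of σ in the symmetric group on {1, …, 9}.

Writing σ as disjoint cycles, the cycle lengths are 6, 2, 1.
The order is lcm(6, 2) = 6.

6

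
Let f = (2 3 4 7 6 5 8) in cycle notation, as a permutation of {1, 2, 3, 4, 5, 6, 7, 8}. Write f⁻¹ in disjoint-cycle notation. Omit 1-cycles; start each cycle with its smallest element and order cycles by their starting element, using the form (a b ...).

(2 8 5 6 7 4 3)

The inverse reverses each cycle.
After reversing and putting each cycle's least element first, f⁻¹ = (2 8 5 6 7 4 3).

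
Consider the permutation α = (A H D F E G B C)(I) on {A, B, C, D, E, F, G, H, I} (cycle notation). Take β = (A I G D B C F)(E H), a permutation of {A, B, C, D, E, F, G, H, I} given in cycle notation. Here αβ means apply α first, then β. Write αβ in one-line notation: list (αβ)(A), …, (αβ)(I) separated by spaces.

(αβ)(x) = β(α(x)). Computing each image: β(α(A)) = β(H) = E, β(α(B)) = β(C) = F, β(α(C)) = β(A) = I, β(α(D)) = β(F) = A, β(α(E)) = β(G) = D, β(α(F)) = β(E) = H, β(α(G)) = β(B) = C, β(α(H)) = β(D) = B, β(α(I)) = β(I) = G.
Hence αβ = [E F I A D H C B G].

E F I A D H C B G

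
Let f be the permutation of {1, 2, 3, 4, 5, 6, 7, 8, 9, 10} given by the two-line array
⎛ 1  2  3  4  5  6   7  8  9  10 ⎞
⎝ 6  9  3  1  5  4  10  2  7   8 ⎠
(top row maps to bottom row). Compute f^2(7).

Tracing 7 → 10 → … returns to 7 after 5 steps, so 7 lies in a 5-cycle (2 9 7 10 8).
Advancing 2 steps from 7: 7 → 10 → 8.

8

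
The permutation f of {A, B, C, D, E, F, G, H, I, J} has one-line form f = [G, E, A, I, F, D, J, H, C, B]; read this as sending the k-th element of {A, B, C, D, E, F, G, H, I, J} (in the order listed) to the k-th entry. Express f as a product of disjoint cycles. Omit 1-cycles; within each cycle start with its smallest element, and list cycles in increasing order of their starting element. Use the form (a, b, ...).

Iterating f from A gives A → G → J → B → E → F → D → I → C → A; that is the 9-cycle (A, G, J, B, E, F, D, I, C).
Continuing from each remaining unvisited element yields (A, G, J, B, E, F, D, I, C).

(A, G, J, B, E, F, D, I, C)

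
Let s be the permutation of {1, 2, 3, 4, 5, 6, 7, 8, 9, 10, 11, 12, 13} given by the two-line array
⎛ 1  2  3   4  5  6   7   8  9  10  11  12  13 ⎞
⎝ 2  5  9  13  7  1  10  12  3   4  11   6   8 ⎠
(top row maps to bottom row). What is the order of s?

10

Decomposing into disjoint cycles gives cycle lengths 10, 2, 1.
Since disjoint cycles commute, ord(s) = lcm(10, 2) = 10.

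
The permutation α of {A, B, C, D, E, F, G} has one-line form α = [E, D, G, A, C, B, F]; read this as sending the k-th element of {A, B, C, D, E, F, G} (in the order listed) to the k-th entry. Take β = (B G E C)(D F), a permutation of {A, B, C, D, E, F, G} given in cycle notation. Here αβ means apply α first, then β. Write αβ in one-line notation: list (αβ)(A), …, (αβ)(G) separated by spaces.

C F E A B G D

(αβ)(x) = β(α(x)). Computing each image: β(α(A)) = β(E) = C, β(α(B)) = β(D) = F, β(α(C)) = β(G) = E, β(α(D)) = β(A) = A, β(α(E)) = β(C) = B, β(α(F)) = β(B) = G, β(α(G)) = β(F) = D.
Hence αβ = [C F E A B G D].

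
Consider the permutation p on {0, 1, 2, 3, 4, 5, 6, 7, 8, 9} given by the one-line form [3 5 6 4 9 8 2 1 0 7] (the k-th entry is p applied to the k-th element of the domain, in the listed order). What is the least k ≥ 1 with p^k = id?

8

Writing p as disjoint cycles, the cycle lengths are 8, 2.
The order is lcm(8, 2) = 8.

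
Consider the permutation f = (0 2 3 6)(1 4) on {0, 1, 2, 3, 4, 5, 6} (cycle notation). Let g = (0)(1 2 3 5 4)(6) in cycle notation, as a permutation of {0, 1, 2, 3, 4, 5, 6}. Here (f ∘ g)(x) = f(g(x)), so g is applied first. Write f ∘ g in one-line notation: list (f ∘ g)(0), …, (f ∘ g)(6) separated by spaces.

(f ∘ g)(x) = f(g(x)). Computing each image: f(g(0)) = f(0) = 2, f(g(1)) = f(2) = 3, f(g(2)) = f(3) = 6, f(g(3)) = f(5) = 5, f(g(4)) = f(1) = 4, f(g(5)) = f(4) = 1, f(g(6)) = f(6) = 0.
Hence f ∘ g = [2 3 6 5 4 1 0].

2 3 6 5 4 1 0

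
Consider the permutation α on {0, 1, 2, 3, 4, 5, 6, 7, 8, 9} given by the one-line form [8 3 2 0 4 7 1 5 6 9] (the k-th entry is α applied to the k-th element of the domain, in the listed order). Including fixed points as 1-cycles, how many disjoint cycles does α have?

The cycle decomposition is (0 8 6 1 3)(2)(4)(5 7)(9), which has 5 cycles (counting 1-cycles).

5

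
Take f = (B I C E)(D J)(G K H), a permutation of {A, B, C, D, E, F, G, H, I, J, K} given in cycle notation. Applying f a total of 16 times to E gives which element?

E lies in the 4-cycle (B I C E).
Powers repeat with period 4 on this cycle, and 16 mod 4 = 0, so f^16(E) = f^0(E).
So f^16(E) = E.

E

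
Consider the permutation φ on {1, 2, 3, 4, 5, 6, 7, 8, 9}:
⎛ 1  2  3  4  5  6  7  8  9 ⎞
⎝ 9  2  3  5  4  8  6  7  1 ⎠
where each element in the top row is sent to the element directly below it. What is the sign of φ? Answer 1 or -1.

1

In disjoint-cycle form the cycle lengths are 3, 2, 2, 1, 1.
A cycle is odd iff its length is even; φ has 2 even-length cycles, so sgn(φ) = (−1)^2 and φ is even.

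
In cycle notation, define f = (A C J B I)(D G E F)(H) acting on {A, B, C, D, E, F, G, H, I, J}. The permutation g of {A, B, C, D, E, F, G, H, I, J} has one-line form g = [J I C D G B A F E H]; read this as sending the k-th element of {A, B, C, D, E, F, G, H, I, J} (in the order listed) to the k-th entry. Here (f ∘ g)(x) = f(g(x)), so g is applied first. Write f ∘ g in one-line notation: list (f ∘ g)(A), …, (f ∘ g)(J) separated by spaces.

B A J G E I C D F H

(f ∘ g)(x) = f(g(x)). Computing each image: f(g(A)) = f(J) = B, f(g(B)) = f(I) = A, f(g(C)) = f(C) = J, f(g(D)) = f(D) = G, f(g(E)) = f(G) = E, f(g(F)) = f(B) = I, f(g(G)) = f(A) = C, f(g(H)) = f(F) = D, f(g(I)) = f(E) = F, f(g(J)) = f(H) = H.
Hence f ∘ g = [B A J G E I C D F H].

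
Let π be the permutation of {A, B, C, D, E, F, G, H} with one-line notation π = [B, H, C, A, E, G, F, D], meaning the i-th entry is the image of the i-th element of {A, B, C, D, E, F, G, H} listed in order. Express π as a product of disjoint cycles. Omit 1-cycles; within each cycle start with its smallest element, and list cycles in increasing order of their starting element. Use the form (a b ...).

(A B H D)(F G)

Start at A and follow images: A → B → H → D → A, giving the cycle (A B H D).
Repeating from the next unused element and collecting all non-trivial cycles gives (A B H D)(F G).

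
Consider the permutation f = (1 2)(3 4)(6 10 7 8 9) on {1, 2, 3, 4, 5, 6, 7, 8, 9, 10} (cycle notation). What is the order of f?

The disjoint cycles have lengths 5, 2, 2, 1.
The order is lcm(5, 2, 2) = 10.

10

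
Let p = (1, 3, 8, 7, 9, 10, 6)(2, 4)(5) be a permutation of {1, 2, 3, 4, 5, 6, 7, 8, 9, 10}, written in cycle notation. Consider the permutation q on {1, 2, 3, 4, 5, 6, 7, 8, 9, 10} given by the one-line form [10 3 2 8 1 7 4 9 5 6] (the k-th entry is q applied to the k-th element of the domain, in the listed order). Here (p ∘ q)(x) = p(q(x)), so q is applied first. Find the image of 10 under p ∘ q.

1

(p ∘ q)(10) = p(q(10)). q(10) = 6, then p(6) = 1. So (p ∘ q)(10) = 1.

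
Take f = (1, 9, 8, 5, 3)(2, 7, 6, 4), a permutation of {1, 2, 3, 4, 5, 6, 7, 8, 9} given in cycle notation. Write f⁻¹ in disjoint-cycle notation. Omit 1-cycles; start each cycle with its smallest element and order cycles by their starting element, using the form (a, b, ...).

(1, 3, 5, 8, 9)(2, 4, 6, 7)

The inverse reverses each cycle.
Reversing each cycle of f and rotating so the smallest element leads gives (1, 3, 5, 8, 9)(2, 4, 6, 7).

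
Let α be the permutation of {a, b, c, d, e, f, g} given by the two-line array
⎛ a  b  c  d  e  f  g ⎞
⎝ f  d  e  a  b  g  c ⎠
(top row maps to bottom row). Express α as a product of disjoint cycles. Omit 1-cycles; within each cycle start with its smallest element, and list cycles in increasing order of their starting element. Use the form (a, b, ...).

Iterating α from a gives a → f → g → c → e → b → d → a; that is the 7-cycle (a, f, g, c, e, b, d).
Continuing from each remaining unvisited element yields (a, f, g, c, e, b, d).

(a, f, g, c, e, b, d)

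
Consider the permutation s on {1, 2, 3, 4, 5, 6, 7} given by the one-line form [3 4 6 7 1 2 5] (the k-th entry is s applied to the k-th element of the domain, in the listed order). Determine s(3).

3 is element number 3 of the domain, and entry number 3 of the one-line form is 6, so s(3) = 6.

6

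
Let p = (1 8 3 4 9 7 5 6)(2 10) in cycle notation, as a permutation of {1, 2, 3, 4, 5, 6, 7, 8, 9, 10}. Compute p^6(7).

4

7 lies in the 8-cycle (1 8 3 4 9 7 5 6).
Stepping 6 places around the cycle: 7 → 5 → 6 → 1 → 8 → 3 → 4.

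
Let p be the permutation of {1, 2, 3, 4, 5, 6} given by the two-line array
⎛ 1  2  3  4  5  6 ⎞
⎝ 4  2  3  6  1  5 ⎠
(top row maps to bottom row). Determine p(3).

The entry below 3 in the array is 3, so p(3) = 3.

3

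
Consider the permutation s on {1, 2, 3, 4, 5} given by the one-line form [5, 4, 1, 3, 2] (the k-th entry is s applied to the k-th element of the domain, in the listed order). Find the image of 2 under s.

4

2 is element number 2 of the domain, and entry number 2 of the one-line form is 4, so s(2) = 4.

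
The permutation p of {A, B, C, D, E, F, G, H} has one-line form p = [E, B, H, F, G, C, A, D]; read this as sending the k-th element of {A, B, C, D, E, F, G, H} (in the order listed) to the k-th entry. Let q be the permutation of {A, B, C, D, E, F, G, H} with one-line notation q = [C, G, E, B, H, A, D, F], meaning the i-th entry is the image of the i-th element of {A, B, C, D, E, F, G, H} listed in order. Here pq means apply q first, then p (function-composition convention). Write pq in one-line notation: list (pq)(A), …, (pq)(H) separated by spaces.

H A G B D E F C

For each element, apply q then p: A → C → H; B → G → A; C → E → G; D → B → B; E → H → D; F → A → E; G → D → F; H → F → C.
Collecting the images, pq = [H A G B D E F C].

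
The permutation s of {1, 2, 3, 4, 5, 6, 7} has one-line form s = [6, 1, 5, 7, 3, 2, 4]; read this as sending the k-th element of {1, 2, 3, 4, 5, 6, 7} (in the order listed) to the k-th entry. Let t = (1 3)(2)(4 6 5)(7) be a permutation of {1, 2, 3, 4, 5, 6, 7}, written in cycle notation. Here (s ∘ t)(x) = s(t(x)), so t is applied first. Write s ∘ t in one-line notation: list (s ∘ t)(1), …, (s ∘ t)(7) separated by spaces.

Chase each element through t then s: 1 → 3 → 5; 2 → 2 → 1; 3 → 1 → 6; 4 → 6 → 2; 5 → 4 → 7; 6 → 5 → 3; 7 → 7 → 4.
Collecting the images, s ∘ t = [5 1 6 2 7 3 4].

5 1 6 2 7 3 4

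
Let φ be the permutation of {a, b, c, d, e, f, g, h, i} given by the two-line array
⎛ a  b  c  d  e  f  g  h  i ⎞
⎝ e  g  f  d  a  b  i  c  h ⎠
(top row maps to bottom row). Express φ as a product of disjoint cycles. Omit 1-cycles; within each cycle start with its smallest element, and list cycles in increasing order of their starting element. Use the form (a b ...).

(a e)(b g i h c f)

Start at a and follow images: a → e → a, giving the cycle (a e).
Continuing from each remaining unvisited element yields (a e)(b g i h c f).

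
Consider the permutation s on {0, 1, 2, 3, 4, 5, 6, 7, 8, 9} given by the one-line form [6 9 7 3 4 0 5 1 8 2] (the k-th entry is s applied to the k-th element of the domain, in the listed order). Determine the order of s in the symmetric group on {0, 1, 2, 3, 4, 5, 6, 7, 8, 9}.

12

Decomposing into disjoint cycles gives cycle lengths 4, 3, 1, 1, 1.
Since disjoint cycles commute, ord(s) = lcm(4, 3) = 12.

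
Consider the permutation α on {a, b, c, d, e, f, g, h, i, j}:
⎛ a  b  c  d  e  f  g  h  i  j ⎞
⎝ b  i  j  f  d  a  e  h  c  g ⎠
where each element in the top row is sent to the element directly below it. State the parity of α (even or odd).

In disjoint-cycle form the cycle lengths are 9, 1.
A cycle is odd iff its length is even; α has 0 even-length cycles, so sgn(α) = (−1)^0 and α is even.

even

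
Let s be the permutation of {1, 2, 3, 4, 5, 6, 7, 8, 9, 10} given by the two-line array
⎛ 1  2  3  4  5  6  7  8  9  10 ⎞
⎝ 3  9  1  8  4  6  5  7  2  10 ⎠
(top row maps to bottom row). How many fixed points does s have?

2

The fixed points (elements with s(x) = x) are {6, 10}, so there are 2.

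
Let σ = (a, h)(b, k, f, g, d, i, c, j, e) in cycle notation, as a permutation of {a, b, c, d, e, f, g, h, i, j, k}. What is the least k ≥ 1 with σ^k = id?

The cycle type of σ is (9, 2).
Since disjoint cycles commute, ord(σ) = lcm(9, 2) = 18.

18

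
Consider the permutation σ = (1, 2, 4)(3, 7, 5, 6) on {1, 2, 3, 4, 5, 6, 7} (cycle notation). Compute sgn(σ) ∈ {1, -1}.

-1

The cycle lengths are 4, 3.
A cycle is odd iff its length is even; σ has 1 even-length cycle, so sgn(σ) = (−1)^1 and σ is odd.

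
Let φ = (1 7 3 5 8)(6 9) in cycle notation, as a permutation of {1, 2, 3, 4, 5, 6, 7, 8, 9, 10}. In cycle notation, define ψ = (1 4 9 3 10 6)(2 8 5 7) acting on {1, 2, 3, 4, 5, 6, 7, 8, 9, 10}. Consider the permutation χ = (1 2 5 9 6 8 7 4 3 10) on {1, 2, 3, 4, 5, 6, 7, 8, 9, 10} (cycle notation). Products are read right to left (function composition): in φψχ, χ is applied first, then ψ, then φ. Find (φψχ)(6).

Chase 6: χ(6) = 8; ψ(8) = 5; φ(5) = 8. Hence (φψχ)(6) = 8.

8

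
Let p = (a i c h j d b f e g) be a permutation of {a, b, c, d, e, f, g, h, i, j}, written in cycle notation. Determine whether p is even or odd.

odd

The cycle lengths are 10.
A cycle of length ℓ contributes ℓ−1 transpositions, so p is a product of 9 transpositions — odd.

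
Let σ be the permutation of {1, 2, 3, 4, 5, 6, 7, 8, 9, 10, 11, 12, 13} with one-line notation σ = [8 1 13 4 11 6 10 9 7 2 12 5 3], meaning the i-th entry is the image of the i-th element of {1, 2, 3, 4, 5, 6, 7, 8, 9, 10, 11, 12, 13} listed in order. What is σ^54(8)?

8

Tracing 8 → 9 → … returns to 8 after 6 steps, so 8 lies in a 6-cycle (1 8 9 7 10 2).
On a 6-cycle, σ^6 is the identity, so σ^54 = σ^0 there (54 ≡ 0 mod 6).
So σ^54(8) = 8.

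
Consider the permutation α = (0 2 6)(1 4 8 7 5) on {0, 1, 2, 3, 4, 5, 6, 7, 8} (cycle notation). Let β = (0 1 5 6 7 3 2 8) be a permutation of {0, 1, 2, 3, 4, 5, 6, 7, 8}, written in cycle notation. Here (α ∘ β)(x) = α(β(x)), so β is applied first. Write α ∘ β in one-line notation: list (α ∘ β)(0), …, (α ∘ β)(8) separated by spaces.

Chase each element through β then α: 0 → 1 → 4; 1 → 5 → 1; 2 → 8 → 7; 3 → 2 → 6; 4 → 4 → 8; 5 → 6 → 0; 6 → 7 → 5; 7 → 3 → 3; 8 → 0 → 2.
Collecting the images, α ∘ β = [4 1 7 6 8 0 5 3 2].

4 1 7 6 8 0 5 3 2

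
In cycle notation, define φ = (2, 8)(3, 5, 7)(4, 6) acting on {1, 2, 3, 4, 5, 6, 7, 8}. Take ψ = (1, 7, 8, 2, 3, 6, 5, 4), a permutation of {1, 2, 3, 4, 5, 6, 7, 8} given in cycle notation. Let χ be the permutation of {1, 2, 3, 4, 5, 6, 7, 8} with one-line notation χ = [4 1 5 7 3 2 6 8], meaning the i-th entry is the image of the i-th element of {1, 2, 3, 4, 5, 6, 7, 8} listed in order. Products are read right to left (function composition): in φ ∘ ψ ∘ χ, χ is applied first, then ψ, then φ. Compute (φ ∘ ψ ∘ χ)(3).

6

Chase 3: χ(3) = 5; ψ(5) = 4; φ(4) = 6. Hence (φ ∘ ψ ∘ χ)(3) = 6.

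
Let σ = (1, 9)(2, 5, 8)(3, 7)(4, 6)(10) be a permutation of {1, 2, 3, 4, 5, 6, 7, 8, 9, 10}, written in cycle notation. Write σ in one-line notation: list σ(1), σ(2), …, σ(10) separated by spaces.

Each element maps to the next entry in its cycle (wrapping to the front): 1↦9, 2↦5, 3↦7, 4↦6, 5↦8, 6↦4, 7↦3, 8↦2, 9↦1, 10↦10.
So the one-line form is 9 5 7 6 8 4 3 2 1 10.

9 5 7 6 8 4 3 2 1 10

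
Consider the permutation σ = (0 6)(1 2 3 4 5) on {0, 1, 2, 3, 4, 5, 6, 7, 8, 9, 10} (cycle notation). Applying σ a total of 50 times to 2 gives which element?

2 lies in the 5-cycle (1 2 3 4 5).
On a 5-cycle, σ^5 is the identity, so σ^50 = σ^0 there (50 ≡ 0 mod 5).
So σ^50(2) = 2.

2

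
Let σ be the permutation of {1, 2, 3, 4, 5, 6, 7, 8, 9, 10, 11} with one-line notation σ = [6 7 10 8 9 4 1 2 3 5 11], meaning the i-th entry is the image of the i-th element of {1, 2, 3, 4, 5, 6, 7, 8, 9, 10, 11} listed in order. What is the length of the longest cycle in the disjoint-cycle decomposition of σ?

6

Decomposing into disjoint cycles gives (1, 6, 4, 8, 2, 7)(3, 10, 5, 9); the longest has length 6.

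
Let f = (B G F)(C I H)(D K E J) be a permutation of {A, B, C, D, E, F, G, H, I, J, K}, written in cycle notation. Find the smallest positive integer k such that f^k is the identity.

12

The cycle type of f is (4, 3, 3, 1).
Since disjoint cycles commute, ord(f) = lcm(4, 3, 3) = 12.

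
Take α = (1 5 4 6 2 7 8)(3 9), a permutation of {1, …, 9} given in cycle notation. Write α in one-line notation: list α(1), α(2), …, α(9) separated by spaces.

Image by image: 1↦5, 2↦7, 3↦9, 4↦6, 5↦4, 6↦2, 7↦8, 8↦1, 9↦3.
Listing these in domain order gives 5 7 9 6 4 2 8 1 3.

5 7 9 6 4 2 8 1 3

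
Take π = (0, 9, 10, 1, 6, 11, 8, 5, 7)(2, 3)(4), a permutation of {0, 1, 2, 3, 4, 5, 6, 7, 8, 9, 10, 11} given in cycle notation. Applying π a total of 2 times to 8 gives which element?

7

8 lies in the 9-cycle (0, 9, 10, 1, 6, 11, 8, 5, 7).
Advancing 2 steps from 8: 8 → 5 → 7.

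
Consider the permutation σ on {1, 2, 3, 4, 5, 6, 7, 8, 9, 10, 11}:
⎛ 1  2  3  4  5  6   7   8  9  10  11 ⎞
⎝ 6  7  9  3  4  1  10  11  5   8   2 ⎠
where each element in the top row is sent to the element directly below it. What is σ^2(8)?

2

Tracing 8 → 11 → … returns to 8 after 5 steps, so 8 lies in a 5-cycle (2 7 10 8 11).
Stepping 2 places around the cycle: 8 → 11 → 2.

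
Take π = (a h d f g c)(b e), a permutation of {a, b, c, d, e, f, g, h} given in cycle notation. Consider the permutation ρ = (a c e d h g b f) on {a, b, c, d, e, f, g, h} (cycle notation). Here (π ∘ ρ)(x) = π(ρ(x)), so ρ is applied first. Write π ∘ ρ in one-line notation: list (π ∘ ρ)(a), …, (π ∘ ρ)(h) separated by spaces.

(π ∘ ρ)(x) = π(ρ(x)). Computing each image: π(ρ(a)) = π(c) = a, π(ρ(b)) = π(f) = g, π(ρ(c)) = π(e) = b, π(ρ(d)) = π(h) = d, π(ρ(e)) = π(d) = f, π(ρ(f)) = π(a) = h, π(ρ(g)) = π(b) = e, π(ρ(h)) = π(g) = c.
Hence π ∘ ρ = [a g b d f h e c].

a g b d f h e c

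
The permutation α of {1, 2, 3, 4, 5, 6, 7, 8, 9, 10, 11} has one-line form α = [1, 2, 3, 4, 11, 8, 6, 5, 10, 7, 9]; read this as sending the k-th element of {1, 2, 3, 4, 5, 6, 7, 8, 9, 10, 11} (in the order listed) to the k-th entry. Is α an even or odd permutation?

In disjoint-cycle form the cycle lengths are 7, 1, 1, 1, 1.
A cycle is odd iff its length is even; α has 0 even-length cycles, so sgn(α) = (−1)^0 and α is even.

even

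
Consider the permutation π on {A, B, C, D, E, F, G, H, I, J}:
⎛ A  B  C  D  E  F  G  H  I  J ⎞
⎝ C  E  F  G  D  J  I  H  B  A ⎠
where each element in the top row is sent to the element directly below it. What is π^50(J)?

Tracing J → A → … returns to J after 4 steps, so J lies in a 4-cycle (A C F J).
Since the cycle has length 4, π^50 acts on it the same as π^2 (50 mod 4 = 2).
Stepping 2 places around the cycle: J → A → C.

C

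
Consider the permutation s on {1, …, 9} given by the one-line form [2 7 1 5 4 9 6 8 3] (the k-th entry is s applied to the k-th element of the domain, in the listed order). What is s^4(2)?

Tracing 2 → 7 → … returns to 2 after 6 steps, so 2 lies in a 6-cycle (1 2 7 6 9 3).
Stepping 4 places around the cycle: 2 → 7 → 6 → 9 → 3.

3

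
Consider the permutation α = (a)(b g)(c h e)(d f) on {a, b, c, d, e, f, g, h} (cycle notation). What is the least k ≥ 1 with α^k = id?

6

The cycle type of α is (3, 2, 2, 1).
The order of α is the least common multiple of its cycle lengths: lcm(3, 2, 2) = 6.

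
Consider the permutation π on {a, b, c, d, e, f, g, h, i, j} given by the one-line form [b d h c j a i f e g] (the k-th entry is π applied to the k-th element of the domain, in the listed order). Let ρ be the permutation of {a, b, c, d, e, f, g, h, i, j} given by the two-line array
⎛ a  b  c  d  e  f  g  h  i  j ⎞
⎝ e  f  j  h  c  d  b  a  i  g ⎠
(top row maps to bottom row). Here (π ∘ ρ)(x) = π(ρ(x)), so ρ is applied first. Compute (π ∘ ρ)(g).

d

First apply ρ: ρ(g) = b, then π(b) = d. Thus (π ∘ ρ)(g) = d.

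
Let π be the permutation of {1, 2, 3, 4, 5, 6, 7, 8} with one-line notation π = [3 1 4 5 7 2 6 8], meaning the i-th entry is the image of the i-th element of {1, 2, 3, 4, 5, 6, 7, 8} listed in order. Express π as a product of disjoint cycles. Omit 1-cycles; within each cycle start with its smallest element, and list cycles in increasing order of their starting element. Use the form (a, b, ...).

(1, 3, 4, 5, 7, 6, 2)

From 1: 1 → 3 → 4 → 5 → 7 → 6 → 2 → 1, closing the cycle (1, 3, 4, 5, 7, 6, 2).
Repeating from the next unused element and collecting all non-trivial cycles gives (1, 3, 4, 5, 7, 6, 2).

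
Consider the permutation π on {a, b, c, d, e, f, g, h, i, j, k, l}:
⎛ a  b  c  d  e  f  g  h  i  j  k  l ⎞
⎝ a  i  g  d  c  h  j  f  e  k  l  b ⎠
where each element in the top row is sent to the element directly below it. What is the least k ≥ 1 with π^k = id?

The disjoint-cycle form of π has cycle lengths 8, 2, 1, 1.
The order is lcm(8, 2) = 8.

8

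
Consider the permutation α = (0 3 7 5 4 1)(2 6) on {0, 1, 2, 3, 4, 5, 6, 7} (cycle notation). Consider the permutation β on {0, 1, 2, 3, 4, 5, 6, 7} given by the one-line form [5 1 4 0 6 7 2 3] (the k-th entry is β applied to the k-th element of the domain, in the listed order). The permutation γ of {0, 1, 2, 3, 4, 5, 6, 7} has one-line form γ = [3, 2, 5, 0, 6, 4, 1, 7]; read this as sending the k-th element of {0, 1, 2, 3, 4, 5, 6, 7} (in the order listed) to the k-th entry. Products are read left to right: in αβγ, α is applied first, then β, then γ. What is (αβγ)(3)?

0

(αβγ)(3) = γ(β(α(3))). α(3) = 7, then β(7) = 3, then γ(3) = 0, so the result is 0.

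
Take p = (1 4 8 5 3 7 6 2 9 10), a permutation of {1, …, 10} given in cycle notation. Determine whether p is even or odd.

odd

The cycle lengths are 10.
A cycle is odd iff its length is even; p has 1 even-length cycle, so sgn(p) = (−1)^1 and p is odd.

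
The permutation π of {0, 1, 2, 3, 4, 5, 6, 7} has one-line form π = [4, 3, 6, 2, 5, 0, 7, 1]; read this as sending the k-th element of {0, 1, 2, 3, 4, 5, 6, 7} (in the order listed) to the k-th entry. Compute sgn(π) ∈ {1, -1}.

1

In disjoint-cycle form the cycle lengths are 5, 3.
A cycle of length ℓ contributes ℓ−1 transpositions, so π is a product of 4 + 2 = 6 transpositions — even.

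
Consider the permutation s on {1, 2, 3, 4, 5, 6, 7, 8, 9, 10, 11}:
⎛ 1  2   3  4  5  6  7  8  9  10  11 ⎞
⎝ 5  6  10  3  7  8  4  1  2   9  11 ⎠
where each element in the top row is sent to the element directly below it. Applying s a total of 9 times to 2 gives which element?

Tracing 2 → 6 → … returns to 2 after 10 steps, so 2 lies in a 10-cycle (1 5 7 4 3 10 9 2 6 8).
Stepping 9 places around the cycle: 2 → 6 → 8 → 1 → 5 → 7 → 4 → 3 → 10 → 9.

9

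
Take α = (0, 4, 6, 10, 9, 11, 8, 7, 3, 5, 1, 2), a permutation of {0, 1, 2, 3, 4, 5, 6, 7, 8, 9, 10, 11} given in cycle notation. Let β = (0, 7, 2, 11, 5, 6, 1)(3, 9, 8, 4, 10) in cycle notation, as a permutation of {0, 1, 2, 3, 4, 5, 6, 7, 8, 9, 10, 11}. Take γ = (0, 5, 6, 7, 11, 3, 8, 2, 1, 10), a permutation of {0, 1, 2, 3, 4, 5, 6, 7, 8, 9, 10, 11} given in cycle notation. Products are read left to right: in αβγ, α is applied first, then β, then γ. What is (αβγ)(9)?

6

Apply the permutations in order: α(9) = 11, then β(11) = 5, then γ(5) = 6. So (αβγ)(9) = 6.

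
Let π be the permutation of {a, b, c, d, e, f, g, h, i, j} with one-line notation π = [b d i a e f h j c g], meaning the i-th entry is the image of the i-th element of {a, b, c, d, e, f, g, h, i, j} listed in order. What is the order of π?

6

Writing π as disjoint cycles, the cycle lengths are 3, 3, 2, 1, 1.
The order is lcm(3, 3, 2) = 6.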